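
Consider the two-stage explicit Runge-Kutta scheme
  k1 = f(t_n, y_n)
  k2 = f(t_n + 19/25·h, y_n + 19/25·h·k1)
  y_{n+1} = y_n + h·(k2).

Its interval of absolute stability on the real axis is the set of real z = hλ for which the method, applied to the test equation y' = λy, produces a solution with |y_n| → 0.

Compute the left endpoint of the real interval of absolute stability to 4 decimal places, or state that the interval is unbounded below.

z* = -1.3158.

Test eqn y'=λy, z=hλ:
  k1=λy_n ⇒ h·k1=z·y_n;  k2=λ(1+19/25z)y_n ⇒ h·k2=z(1+19/25z)y_n
  y_{n+1}/y_n = 1 + z(1+19/25z) = 1 + z + 19/25z²
  R(z) = 1 + z + 19/25z².

Find x<0 with |R(x)|<1.
x=-0.78: |R|=0.6824
R=1: x+19/25x²=0 ⇒ x=−25/19=-1.3158; min R=1−1/(4·19/25)=0.6711>−1
Confirm numerically:
  x=-1.107: |R|=0.82434 <1
  x=-1.077: |R|=0.80455 <1
  x=-1.001: |R|=0.76052 <1
  x=-0.540: |R|=0.68162 <1
  x=-1.759: |R|=1.59250 >1
  x=-1.510: |R|=1.22288 >1
Interval (-1.3158, 0).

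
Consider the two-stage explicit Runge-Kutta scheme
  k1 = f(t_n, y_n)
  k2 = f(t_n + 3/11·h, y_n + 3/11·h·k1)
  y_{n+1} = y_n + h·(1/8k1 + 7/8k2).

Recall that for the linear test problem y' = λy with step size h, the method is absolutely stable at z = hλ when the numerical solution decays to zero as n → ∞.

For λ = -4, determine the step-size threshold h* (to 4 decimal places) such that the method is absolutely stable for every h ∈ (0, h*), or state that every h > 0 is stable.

(-4.1905,0); λ=-4 ⇒ h* = (88/21)/4 = 1.0476.

On y'=λy, z=hλ:
  k1=λy_n ⇒ h·k1=z·y_n;  k2=λ(1+3/11z)y_n ⇒ h·k2=z(1+3/11z)y_n
  y_{n+1}/y_n = 1 + 1/8z + 7/8z(1+3/11z) = 1 + z + 21/88z²
  so R(z) = 1 + z + 21/88z².

Solve |R(x)|<1 on ℝ⁻.
x=-1.31: |R|=0.0995
R=1: x+21/88x²=0 ⇒ x=−88/21=-4.1905; min R=1−1/(4·21/88)=-0.0476>−1
Confirm numerically:
  x=-4.095: |R|=0.90670 <1
  x=-3.034: |R|=0.16268 <1
  x=-2.149: |R|=0.04693 <1
  x=-2.123: |R|=0.04744 <1
  x=-4.686: |R|=1.55412 >1
  x=-4.438: |R|=1.26214 >1
Stable set (-4.1905, 0).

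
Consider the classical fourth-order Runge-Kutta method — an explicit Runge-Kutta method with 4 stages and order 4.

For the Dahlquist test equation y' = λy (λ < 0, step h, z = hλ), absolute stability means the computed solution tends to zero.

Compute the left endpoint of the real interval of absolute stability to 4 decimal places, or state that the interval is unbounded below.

z* = -2.7853.

Set f=λy, z=hλ:
  order 4, 4-stage ⇒ R(z)=1+z+z^2/2+z^3/6+z^4/24
  (e.g. R(-1.08)=0.34994, |R|=0.34994)

Need |R(x)|<1, x<0.
x=-1.08: |R|=0.3499
|R(-2.18)|=0.4105 |R(-1.03)|=0.3652 |R(-0.85)|=0.4306
Bisect:
  x_lo=-3.5942 |R|=3.0798  x_hi=-0.0641 |R|=0.9379
  mid=-1.82913 |R|=0.29018 →hi
  mid=-2.71165 |R|=0.89453 →hi
  mid=-3.15291 |R|=1.71126 →lo
  mid=-2.93228 |R|=1.24519 →lo
  mid=-2.82197 |R|=1.05671 →lo
  mid=-2.76681 |R|=0.97249 →hi
  mid=-2.79439 |R|=1.01380 →lo
  mid=-2.78060 |R|=0.99294 →hi
  mid=-2.78749 |R|=1.00332 →lo
  ...
  [-2.78534,-2.78512] ⇒ x*=-2.7853
Interval (-2.7853, 0).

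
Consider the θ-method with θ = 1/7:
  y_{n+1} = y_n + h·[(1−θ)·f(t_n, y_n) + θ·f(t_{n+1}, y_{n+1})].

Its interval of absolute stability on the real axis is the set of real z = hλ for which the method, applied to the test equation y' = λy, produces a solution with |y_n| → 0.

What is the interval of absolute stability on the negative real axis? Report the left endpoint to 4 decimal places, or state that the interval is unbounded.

z∈(-2.8000,0).

With y'=λy (z=hλ):
  y_{n+1} = y_n + z·[6/7·y_n + 1/7·y_{n+1}] ⇒ (1 − 1/7z)y_{n+1} = (1 + 6/7z)y_n
  Hence R(z) = (1 + 6/7z)/(1 − 1/7z).

Need |R(x)|<1, x<0.
x=-1.54: |R|=0.2623
R=−1: 1+6/7x = −1+1/7x ⇒ -5/7x=2 ⇒ x=2/(-5/7)=-2.8000
Confirm numerically:
  x=-1.846: |R|=0.46077 <1
  x=-1.604: |R|=0.30497 <1
  x=-1.259: |R|=0.06708 <1
  x=-2.839: |R|=1.01982 >1
  x=-2.825: |R|=1.01272 >1
Stable set (-2.8000, 0).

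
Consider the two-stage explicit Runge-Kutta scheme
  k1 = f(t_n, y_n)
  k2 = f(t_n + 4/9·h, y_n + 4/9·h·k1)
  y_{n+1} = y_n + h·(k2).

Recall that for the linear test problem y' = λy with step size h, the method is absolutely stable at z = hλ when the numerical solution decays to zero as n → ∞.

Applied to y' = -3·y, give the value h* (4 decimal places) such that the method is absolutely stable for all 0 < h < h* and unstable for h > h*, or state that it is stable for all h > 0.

(-2.2500,0); λ=-3 ⇒ h* = (9/4)/3 = 0.7500.

Set f=λy, z=hλ:
  k1=λy_n ⇒ h·k1=z·y_n;  k2=λ(1+4/9z)y_n ⇒ h·k2=z(1+4/9z)y_n
  y_{n+1}/y_n = 1 + z(1+4/9z) = 1 + z + 4/9z²
  so R(z) = 1 + z + 4/9z².

Solve |R(x)|<1 on ℝ⁻.
x=-0.52: |R|=0.6002
R=1: x+4/9x²=0 ⇒ x=−9/4=-2.2500; min R=1−1/(4·4/9)=0.4375>−1
Confirm numerically:
  x=-2.039: |R|=0.80879 <1
  x=-1.790: |R|=0.63404 <1
  x=-1.339: |R|=0.45785 <1
  x=-0.930: |R|=0.45440 <1
  x=-2.505: |R|=1.28390 >1
  x=-2.271: |R|=1.02120 >1
Interval (-2.2500, 0).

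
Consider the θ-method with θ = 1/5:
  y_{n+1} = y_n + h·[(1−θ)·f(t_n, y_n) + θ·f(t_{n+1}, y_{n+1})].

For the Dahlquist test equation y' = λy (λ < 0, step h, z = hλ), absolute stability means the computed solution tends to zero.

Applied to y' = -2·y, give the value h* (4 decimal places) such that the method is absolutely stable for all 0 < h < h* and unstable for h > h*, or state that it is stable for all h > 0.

Set f=λy, z=hλ:
  y_{n+1} = y_n + z·[4/5·y_n + 1/5·y_{n+1}] ⇒ (1 − 1/5z)y_{n+1} = (1 + 4/5z)y_n
  so R(z) = (1 + 4/5z)/(1 − 1/5z).

Solve |R(x)|<1 on ℝ⁻.
x=-0.93: |R|=0.2159
R=−1: 1+4/5x = −1+1/5x ⇒ -3/5x=2 ⇒ x=2/(-3/5)=-3.3333
Confirm numerically:
  x=-3.312: |R|=0.99230 <1
  x=-2.900: |R|=0.83544 <1
  x=-2.481: |R|=0.65820 <1
  x=-1.718: |R|=0.27865 <1
  x=-3.760: |R|=1.14612 >1
  x=-3.579: |R|=1.08591 >1
Stable set (-3.3333, 0).

(-3.3333,0); λ=-2 ⇒ h* = (10/3)/2 = 1.6667.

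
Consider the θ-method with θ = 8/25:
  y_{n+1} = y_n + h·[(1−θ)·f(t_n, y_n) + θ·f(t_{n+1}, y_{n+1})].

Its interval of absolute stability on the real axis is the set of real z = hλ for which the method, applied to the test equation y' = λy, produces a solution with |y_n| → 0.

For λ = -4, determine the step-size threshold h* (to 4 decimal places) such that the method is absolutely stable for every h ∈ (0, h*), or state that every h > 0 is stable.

On y'=λy, z=hλ:
  y_{n+1} = y_n + z·[17/25·y_n + 8/25·y_{n+1}] ⇒ (1 − 8/25z)y_{n+1} = (1 + 17/25z)y_n
  Hence R(z) = (1 + 17/25z)/(1 − 8/25z).

Find x<0 with |R(x)|<1.
x=-0.87: |R|=0.3195
R=−1: 1+17/25x = −1+8/25x ⇒ -9/25x=2 ⇒ x=2/(-9/25)=-5.5556
Confirm numerically:
  x=-4.983: |R|=0.92056 <1
  x=-3.354: |R|=0.61773 <1
  x=-3.116: |R|=0.56025 <1
  x=-2.724: |R|=0.45538 <1
  x=-5.791: |R|=1.02971 >1
  x=-5.790: |R|=1.02958 >1
  x=-5.585: |R|=1.00380 >1
So |R|<1 on (-5.5556, 0).

(-5.5556,0); λ=-4 ⇒ h* = (50/9)/4 = 1.3889.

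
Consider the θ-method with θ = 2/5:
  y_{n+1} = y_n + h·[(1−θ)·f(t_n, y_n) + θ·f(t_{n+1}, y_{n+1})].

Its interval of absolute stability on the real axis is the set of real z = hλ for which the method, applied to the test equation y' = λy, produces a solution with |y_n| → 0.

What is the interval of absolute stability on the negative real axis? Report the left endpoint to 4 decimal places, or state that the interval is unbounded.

z∈(-10.0000,0).

On y'=λy, z=hλ:
  y_{n+1} = y_n + z·[3/5·y_n + 2/5·y_{n+1}] ⇒ (1 − 2/5z)y_{n+1} = (1 + 3/5z)y_n
  ⇒ R(z) = (1 + 3/5z)/(1 − 2/5z).

Find x<0 with |R(x)|<1.
x=-1.15: |R|=0.2123
R=−1: 1+3/5x = −1+2/5x ⇒ -1/5x=2 ⇒ x=2/(-1/5)=-10.0000
Confirm numerically:
  x=-9.940: |R|=0.99759 <1
  x=-9.878: |R|=0.99507 <1
  x=-7.946: |R|=0.90168 <1
  x=-10.554: |R|=1.02122 >1
  x=-10.181: |R|=1.00714 >1
So |R|<1 on (-10.0000, 0).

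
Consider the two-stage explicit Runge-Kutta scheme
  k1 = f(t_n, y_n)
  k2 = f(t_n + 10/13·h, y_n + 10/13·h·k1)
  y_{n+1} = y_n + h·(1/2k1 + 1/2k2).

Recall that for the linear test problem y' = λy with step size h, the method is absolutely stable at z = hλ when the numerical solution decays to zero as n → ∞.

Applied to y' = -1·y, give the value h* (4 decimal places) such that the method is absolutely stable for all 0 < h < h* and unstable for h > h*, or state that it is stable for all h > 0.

(-2.6000,0); λ=-1 ⇒ h* = (13/5)/1 = 2.6000.

On y'=λy, z=hλ:
  k1=λy_n ⇒ h·k1=z·y_n;  k2=λ(1+10/13z)y_n ⇒ h·k2=z(1+10/13z)y_n
  y_{n+1}/y_n = 1 + 1/2z + 1/2z(1+10/13z) = 1 + z + 5/13z²
  ⇒ R(z) = 1 + z + 5/13z².

Find x<0 with |R(x)|<1.
x=-0.35: |R|=0.6971
R=1: x+5/13x²=0 ⇒ x=−13/5=-2.6000; min R=1−1/(4·5/13)=0.3500>−1
Confirm numerically:
  x=-2.053: |R|=0.56808 <1
  x=-1.959: |R|=0.51703 <1
  x=-1.916: |R|=0.49594 <1
  x=-1.615: |R|=0.38816 <1
  x=-3.094: |R|=1.58786 >1
  x=-3.048: |R|=1.52519 >1
  x=-2.897: |R|=1.33093 >1
Stable set (-2.6000, 0).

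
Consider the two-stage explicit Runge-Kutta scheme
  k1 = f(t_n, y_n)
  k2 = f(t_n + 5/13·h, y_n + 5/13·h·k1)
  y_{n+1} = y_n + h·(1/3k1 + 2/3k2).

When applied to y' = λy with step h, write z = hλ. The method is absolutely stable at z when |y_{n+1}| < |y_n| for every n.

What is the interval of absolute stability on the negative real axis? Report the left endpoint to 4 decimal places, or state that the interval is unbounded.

(-3.9000, 0).

Set f=λy, z=hλ:
  k1=λy_n ⇒ h·k1=z·y_n;  k2=λ(1+5/13z)y_n ⇒ h·k2=z(1+5/13z)y_n
  y_{n+1}/y_n = 1 + 1/3z + 2/3z(1+5/13z) = 1 + z + 10/39z²
  ⇒ R(z) = 1 + z + 10/39z².

Find x<0 with |R(x)|<1.
x=-1.18: |R|=0.1770
R=1: x+10/39x²=0 ⇒ x=−39/10=-3.9000; min R=1−1/(4·10/39)=0.0250>−1
Confirm numerically:
  x=-3.209: |R|=0.43143 <1
  x=-3.188: |R|=0.41799 <1
  x=-2.376: |R|=0.07153 <1
  x=-4.479: |R|=1.66496 >1
  x=-4.196: |R|=1.31847 >1
  x=-3.932: |R|=1.03226 >1
So |R|<1 on (-3.9000, 0).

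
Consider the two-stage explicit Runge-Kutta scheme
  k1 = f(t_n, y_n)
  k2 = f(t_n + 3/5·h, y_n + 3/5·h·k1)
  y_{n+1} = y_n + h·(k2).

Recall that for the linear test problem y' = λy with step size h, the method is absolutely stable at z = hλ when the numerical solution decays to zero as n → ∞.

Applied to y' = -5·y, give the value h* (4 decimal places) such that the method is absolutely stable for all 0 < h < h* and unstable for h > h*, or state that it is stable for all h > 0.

Test eqn y'=λy, z=hλ:
  k1=λy_n ⇒ h·k1=z·y_n;  k2=λ(1+3/5z)y_n ⇒ h·k2=z(1+3/5z)y_n
  y_{n+1}/y_n = 1 + z(1+3/5z) = 1 + z + 3/5z²
  so R(z) = 1 + z + 3/5z².

Solve |R(x)|<1 on ℝ⁻.
x=-1.46: |R|=0.8190
R=1: x+3/5x²=0 ⇒ x=−5/3=-1.6667; min R=1−1/(4·3/5)=0.5833>−1
Confirm numerically:
  x=-1.384: |R|=0.76527 <1
  x=-0.925: |R|=0.58838 <1
  x=-0.832: |R|=0.58333 <1
  x=-0.764: |R|=0.58622 <1
  x=-2.226: |R|=1.74705 >1
  x=-2.219: |R|=1.73538 >1
  x=-2.055: |R|=1.47882 >1
Stable set (-1.6667, 0).

(-1.6667,0); λ=-5 ⇒ h* = (5/3)/5 = 0.3333.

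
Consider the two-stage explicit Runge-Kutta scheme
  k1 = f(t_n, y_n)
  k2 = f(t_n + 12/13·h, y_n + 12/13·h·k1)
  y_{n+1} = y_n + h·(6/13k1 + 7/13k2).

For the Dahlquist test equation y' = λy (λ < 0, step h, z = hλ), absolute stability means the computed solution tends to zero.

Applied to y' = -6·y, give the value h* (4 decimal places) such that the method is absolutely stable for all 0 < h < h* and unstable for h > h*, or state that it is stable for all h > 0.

(-2.0119,0); λ=-6 ⇒ h* = (169/84)/6 = 0.3353.

Set f=λy, z=hλ:
  k1=λy_n ⇒ h·k1=z·y_n;  k2=λ(1+12/13z)y_n ⇒ h·k2=z(1+12/13z)y_n
  y_{n+1}/y_n = 1 + 6/13z + 7/13z(1+12/13z) = 1 + z + 84/169z²
  R(z) = 1 + z + 84/169z².

Need |R(x)|<1, x<0.
x=-1.53: |R|=0.6335
R=1: x+84/169x²=0 ⇒ x=−169/84=-2.0119; min R=1−1/(4·84/169)=0.4970>−1
Confirm numerically:
  x=-1.103: |R|=0.50171 <1
  x=-0.979: |R|=0.49738 <1
  x=-0.922: |R|=0.50053 <1
  x=-2.477: |R|=1.57261 >1
  x=-2.256: |R|=1.27371 >1
  x=-2.156: |R|=1.15442 >1
So |R|<1 on (-2.0119, 0).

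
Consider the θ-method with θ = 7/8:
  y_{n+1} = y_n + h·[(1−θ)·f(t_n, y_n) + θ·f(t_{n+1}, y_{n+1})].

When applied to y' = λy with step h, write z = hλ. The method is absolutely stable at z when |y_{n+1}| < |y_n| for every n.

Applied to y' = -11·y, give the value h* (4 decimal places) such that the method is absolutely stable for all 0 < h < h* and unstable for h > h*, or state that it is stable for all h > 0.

Set f=λy, z=hλ:
  y_{n+1} = y_n + z·[1/8·y_n + 7/8·y_{n+1}] ⇒ (1 − 7/8z)y_{n+1} = (1 + 1/8z)y_n
  so R(z) = (1 + 1/8z)/(1 − 7/8z).

Need |R(x)|<1, x<0.
x=-0.55: |R|=0.6287
x=-2: |R|=0.2727
x=-10: |R|=0.0256
x=-100: |R|=0.1299
θ=7/8≥1/2 ⇒ |1+1/8x|<|1−7/8x| ∀x<0 ⇒ unbounded interval.

unbounded; (−∞, 0). Any h>0 works for λ=-11.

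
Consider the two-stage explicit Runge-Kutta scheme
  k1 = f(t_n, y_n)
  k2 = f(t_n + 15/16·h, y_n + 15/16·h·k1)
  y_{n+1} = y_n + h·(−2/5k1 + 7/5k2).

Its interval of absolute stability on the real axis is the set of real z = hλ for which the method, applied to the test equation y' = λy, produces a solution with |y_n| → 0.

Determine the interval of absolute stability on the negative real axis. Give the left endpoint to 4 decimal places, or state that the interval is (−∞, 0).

Set f=λy, z=hλ:
  k1=λy_n ⇒ h·k1=z·y_n;  k2=λ(1+15/16z)y_n ⇒ h·k2=z(1+15/16z)y_n
  y_{n+1}/y_n = 1 − 2/5z + 7/5z(1+15/16z) = 1 + z + 21/16z²
  R(z) = 1 + z + 21/16z².

Need |R(x)|<1, x<0.
x=-1.39: |R|=2.1459
R=1: x+21/16x²=0 ⇒ x=−16/21=-0.7619; min R=1−1/(4·21/16)=0.8095>−1
Confirm numerically:
  x=-0.739: |R|=0.97778 <1
  x=-0.670: |R|=0.91918 <1
  x=-0.584: |R|=0.86364 <1
  x=-0.552: |R|=0.84792 <1
  x=-0.968: |R|=1.26184 >1
  x=-0.854: |R|=1.10323 >1
Interval (-0.7619, 0).

(-0.7619, 0).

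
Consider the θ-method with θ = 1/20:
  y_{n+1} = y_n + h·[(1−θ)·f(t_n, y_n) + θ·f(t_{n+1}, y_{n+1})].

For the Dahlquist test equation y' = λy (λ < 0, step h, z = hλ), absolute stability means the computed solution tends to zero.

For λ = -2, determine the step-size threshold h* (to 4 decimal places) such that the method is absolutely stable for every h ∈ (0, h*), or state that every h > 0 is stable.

(-2.2222,0); λ=-2 ⇒ h* = (20/9)/2 = 1.1111.

Test eqn y'=λy, z=hλ:
  y_{n+1} = y_n + z·[19/20·y_n + 1/20·y_{n+1}] ⇒ (1 − 1/20z)y_{n+1} = (1 + 19/20z)y_n
  so R(z) = (1 + 19/20z)/(1 − 1/20z).

Solve |R(x)|<1 on ℝ⁻.
x=-0.4: |R|=0.6078
R=−1: 1+19/20x = −1+1/20x ⇒ -9/10x=2 ⇒ x=2/(-9/10)=-2.2222
Confirm numerically:
  x=-2.032: |R|=0.84459 <1
  x=-1.711: |R|=0.57616 <1
  x=-1.404: |R|=0.31190 <1
  x=-1.123: |R|=0.06330 <1
  x=-2.560: |R|=1.26950 >1
  x=-2.451: |R|=1.18342 >1
  x=-2.435: |R|=1.17072 >1
So |R|<1 on (-2.2222, 0).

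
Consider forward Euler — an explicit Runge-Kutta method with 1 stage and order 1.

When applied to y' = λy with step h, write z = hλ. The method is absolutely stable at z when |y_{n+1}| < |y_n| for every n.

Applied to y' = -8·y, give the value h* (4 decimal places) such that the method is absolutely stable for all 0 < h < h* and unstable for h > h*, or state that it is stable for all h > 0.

On y'=λy, z=hλ:
  order 1, 1-stage ⇒ R(z)=1+z
  (e.g. R(-1.73)=-0.73000, |R|=0.73000)

Solve |R(x)|<1 on ℝ⁻.
x=-1.73: |R|=0.7300
|R(-1.96)|=0.9600 |R(-1.7)|=0.7000 |R(-1.55)|=0.5500
Bisect:
  x_lo=-2.7416 |R|=1.7416  x_hi=-0.3915 |R|=0.6085
  mid=-1.56655 |R|=0.56655 →hi
  mid=-2.15409 |R|=1.15409 →lo
  mid=-1.86032 |R|=0.86032 →hi
  mid=-2.00720 |R|=1.00720 →lo
  mid=-1.93376 |R|=0.93376 →hi
  mid=-1.97048 |R|=0.97048 →hi
  mid=-1.98884 |R|=0.98884 →hi
  mid=-1.99802 |R|=0.99802 →hi
  ...
  [-2.00003,-1.99989] ⇒ x*=-2.0000
So |R|<1 on (-2.0000, 0).

(-2.0000,0); λ=-8 ⇒ h* = 0.2500.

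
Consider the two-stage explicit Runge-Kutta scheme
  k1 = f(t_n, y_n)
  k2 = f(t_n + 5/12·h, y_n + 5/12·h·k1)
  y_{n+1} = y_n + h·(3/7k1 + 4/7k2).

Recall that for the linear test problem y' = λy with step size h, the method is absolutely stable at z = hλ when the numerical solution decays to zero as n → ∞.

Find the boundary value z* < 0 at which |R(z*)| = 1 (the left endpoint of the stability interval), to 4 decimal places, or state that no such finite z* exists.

left endpoint -4.2000.

On y'=λy, z=hλ:
  k1=λy_n ⇒ h·k1=z·y_n;  k2=λ(1+5/12z)y_n ⇒ h·k2=z(1+5/12z)y_n
  y_{n+1}/y_n = 1 + 3/7z + 4/7z(1+5/12z) = 1 + z + 5/21z²
  R(z) = 1 + z + 5/21z².

Find x<0 with |R(x)|<1.
x=-1.01: |R|=0.2329
R=1: x+5/21x²=0 ⇒ x=−21/5=-4.2000; min R=1−1/(4·5/21)=-0.0500>−1
Confirm numerically:
  x=-3.182: |R|=0.22874 <1
  x=-3.157: |R|=0.21601 <1
  x=-3.134: |R|=0.20456 <1
  x=-3.001: |R|=0.14329 <1
  x=-4.399: |R|=1.20843 >1
  x=-4.340: |R|=1.14467 >1
Stable set (-4.2000, 0).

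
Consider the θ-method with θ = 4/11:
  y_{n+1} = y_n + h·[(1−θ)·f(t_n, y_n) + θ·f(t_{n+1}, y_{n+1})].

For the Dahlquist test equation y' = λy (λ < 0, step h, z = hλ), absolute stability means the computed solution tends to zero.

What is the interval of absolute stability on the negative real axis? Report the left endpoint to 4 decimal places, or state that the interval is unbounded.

With y'=λy (z=hλ):
  y_{n+1} = y_n + z·[7/11·y_n + 4/11·y_{n+1}] ⇒ (1 − 4/11z)y_{n+1} = (1 + 7/11z)y_n
  Hence R(z) = (1 + 7/11z)/(1 − 4/11z).

Need |R(x)|<1, x<0.
x=-1.4: |R|=0.0723
R=−1: 1+7/11x = −1+4/11x ⇒ -3/11x=2 ⇒ x=2/(-3/11)=-7.3333
Confirm numerically:
  x=-6.329: |R|=0.91703 <1
  x=-6.191: |R|=0.90418 <1
  x=-5.389: |R|=0.82083 <1
  x=-4.141: |R|=0.65255 <1
  x=-7.650: |R|=1.02284 >1
  x=-7.556: |R|=1.01620 >1
  x=-7.456: |R|=1.00901 >1
So |R|<1 on (-7.3333, 0).

(-7.3333, 0).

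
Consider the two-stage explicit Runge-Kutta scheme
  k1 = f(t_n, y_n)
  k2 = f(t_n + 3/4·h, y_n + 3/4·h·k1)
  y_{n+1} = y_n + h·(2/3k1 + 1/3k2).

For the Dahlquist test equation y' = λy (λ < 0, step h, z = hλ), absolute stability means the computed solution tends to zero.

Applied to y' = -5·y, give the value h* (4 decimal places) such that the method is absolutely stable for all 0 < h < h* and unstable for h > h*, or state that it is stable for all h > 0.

On y'=λy, z=hλ:
  k1=λy_n ⇒ h·k1=z·y_n;  k2=λ(1+3/4z)y_n ⇒ h·k2=z(1+3/4z)y_n
  y_{n+1}/y_n = 1 + 2/3z + 1/3z(1+3/4z) = 1 + z + 1/4z²
  ⇒ R(z) = 1 + z + 1/4z².

Need |R(x)|<1, x<0.
x=-1.66: |R|=0.0289
R=1: x+1/4x²=0 ⇒ x=−4=-4.0000; min R=1−1/(4·1/4)=0.0000>−1
Confirm numerically:
  x=-1.952: |R|=0.00058 <1
  x=-1.894: |R|=0.00281 <1
  x=-1.697: |R|=0.02295 <1
  x=-4.587: |R|=1.67314 >1
  x=-4.472: |R|=1.52770 >1
  x=-4.267: |R|=1.28482 >1
Interval (-4.0000, 0).

(-4.0000,0); λ=-5 ⇒ h* = (4)/5 = 0.8000.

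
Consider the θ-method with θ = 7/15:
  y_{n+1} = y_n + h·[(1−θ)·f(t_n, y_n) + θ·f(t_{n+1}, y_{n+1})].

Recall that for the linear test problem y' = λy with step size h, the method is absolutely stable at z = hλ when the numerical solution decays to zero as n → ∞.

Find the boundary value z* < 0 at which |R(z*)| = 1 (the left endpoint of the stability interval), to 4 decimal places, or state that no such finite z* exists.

Test eqn y'=λy, z=hλ:
  y_{n+1} = y_n + z·[8/15·y_n + 7/15·y_{n+1}] ⇒ (1 − 7/15z)y_{n+1} = (1 + 8/15z)y_n
  Hence R(z) = (1 + 8/15z)/(1 − 7/15z).

Need |R(x)|<1, x<0.
x=-1.74: |R|=0.0397
R=−1: 1+8/15x = −1+7/15x ⇒ -1/15x=2 ⇒ x=2/(-1/15)=-30.0000
Confirm numerically:
  x=-27.439: |R|=0.98763 <1
  x=-24.146: |R|=0.96819 <1
  x=-22.807: |R|=0.95881 <1
  x=-13.893: |R|=0.85651 <1
  x=-30.563: |R|=1.00246 >1
  x=-30.396: |R|=1.00174 >1
  x=-30.023: |R|=1.00010 >1
So |R|<1 on (-30.0000, 0).

left endpoint -30.0000.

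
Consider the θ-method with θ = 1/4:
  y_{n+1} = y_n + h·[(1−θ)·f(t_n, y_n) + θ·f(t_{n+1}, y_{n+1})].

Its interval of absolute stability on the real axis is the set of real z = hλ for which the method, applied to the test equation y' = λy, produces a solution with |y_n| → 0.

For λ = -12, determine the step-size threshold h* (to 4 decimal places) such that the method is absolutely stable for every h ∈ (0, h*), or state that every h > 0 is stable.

(-4.0000,0); λ=-12 ⇒ h* = (4)/12 = 0.3333.

On y'=λy, z=hλ:
  y_{n+1} = y_n + z·[3/4·y_n + 1/4·y_{n+1}] ⇒ (1 − 1/4z)y_{n+1} = (1 + 3/4z)y_n
  R(z) = (1 + 3/4z)/(1 − 1/4z).

Find x<0 with |R(x)|<1.
x=-0.59: |R|=0.4858
R=−1: 1+3/4x = −1+1/4x ⇒ -1/2x=2 ⇒ x=2/(-1/2)=-4.0000
Confirm numerically:
  x=-1.724: |R|=0.20475 <1
  x=-1.638: |R|=0.16211 <1
  x=-1.615: |R|=0.15049 <1
  x=-4.486: |R|=1.11454 >1
  x=-4.471: |R|=1.11120 >1
  x=-4.052: |R|=1.01292 >1
Interval (-4.0000, 0).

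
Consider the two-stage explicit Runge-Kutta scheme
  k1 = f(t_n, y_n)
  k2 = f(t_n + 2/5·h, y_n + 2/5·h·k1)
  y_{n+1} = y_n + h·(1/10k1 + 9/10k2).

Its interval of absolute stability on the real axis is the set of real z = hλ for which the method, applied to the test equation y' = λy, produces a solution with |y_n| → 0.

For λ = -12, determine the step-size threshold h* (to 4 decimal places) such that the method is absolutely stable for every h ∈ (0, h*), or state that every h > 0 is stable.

Set f=λy, z=hλ:
  k1=λy_n ⇒ h·k1=z·y_n;  k2=λ(1+2/5z)y_n ⇒ h·k2=z(1+2/5z)y_n
  y_{n+1}/y_n = 1 + 1/10z + 9/10z(1+2/5z) = 1 + z + 9/25z²
  R(z) = 1 + z + 9/25z².

Solve |R(x)|<1 on ℝ⁻.
x=-1.61: |R|=0.3232
R=1: x+9/25x²=0 ⇒ x=−25/9=-2.7778; min R=1−1/(4·9/25)=0.3056>−1
Confirm numerically:
  x=-2.739: |R|=0.96176 <1
  x=-2.241: |R|=0.56695 <1
  x=-2.021: |R|=0.44940 <1
  x=-3.263: |R|=1.56998 >1
  x=-3.245: |R|=1.54581 >1
  x=-3.016: |R|=1.25865 >1
Interval (-2.7778, 0).

(-2.7778,0); λ=-12 ⇒ h* = (25/9)/12 = 0.2315.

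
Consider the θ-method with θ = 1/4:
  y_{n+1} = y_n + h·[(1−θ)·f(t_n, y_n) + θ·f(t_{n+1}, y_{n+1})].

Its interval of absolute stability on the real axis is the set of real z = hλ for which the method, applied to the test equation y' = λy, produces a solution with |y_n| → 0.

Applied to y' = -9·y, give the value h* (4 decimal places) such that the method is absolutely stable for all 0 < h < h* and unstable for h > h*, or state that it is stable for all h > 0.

Test eqn y'=λy, z=hλ:
  y_{n+1} = y_n + z·[3/4·y_n + 1/4·y_{n+1}] ⇒ (1 − 1/4z)y_{n+1} = (1 + 3/4z)y_n
  ⇒ R(z) = (1 + 3/4z)/(1 − 1/4z).

Boundary: |R(x)|=1, x<0.
x=-1.34: |R|=0.0037
R=−1: 1+3/4x = −1+1/4x ⇒ -1/2x=2 ⇒ x=2/(-1/2)=-4.0000
Confirm numerically:
  x=-1.997: |R|=0.33200 <1
  x=-1.987: |R|=0.32754 <1
  x=-1.856: |R|=0.26776 <1
  x=-1.654: |R|=0.17015 <1
  x=-4.543: |R|=1.12712 >1
  x=-4.334: |R|=1.08015 >1
Stable set (-4.0000, 0).

(-4.0000,0); λ=-9 ⇒ h* = (4)/9 = 0.4444.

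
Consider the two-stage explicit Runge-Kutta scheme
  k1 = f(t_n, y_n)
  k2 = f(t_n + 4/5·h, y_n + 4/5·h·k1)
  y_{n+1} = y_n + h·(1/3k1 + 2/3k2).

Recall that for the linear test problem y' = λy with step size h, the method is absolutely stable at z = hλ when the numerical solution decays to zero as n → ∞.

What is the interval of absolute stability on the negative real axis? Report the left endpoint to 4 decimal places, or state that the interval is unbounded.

Test eqn y'=λy, z=hλ:
  k1=λy_n ⇒ h·k1=z·y_n;  k2=λ(1+4/5z)y_n ⇒ h·k2=z(1+4/5z)y_n
  y_{n+1}/y_n = 1 + 1/3z + 2/3z(1+4/5z) = 1 + z + 8/15z²
  Hence R(z) = 1 + z + 8/15z².

Solve |R(x)|<1 on ℝ⁻.
x=-1.19: |R|=0.5653
R=1: x+8/15x²=0 ⇒ x=−15/8=-1.8750; min R=1−1/(4·8/15)=0.5312>−1
Confirm numerically:
  x=-1.757: |R|=0.88943 <1
  x=-1.675: |R|=0.82133 <1
  x=-1.504: |R|=0.70241 <1
  x=-2.423: |R|=1.70816 >1
  x=-2.100: |R|=1.25200 >1
Interval (-1.8750, 0).

z∈(-1.8750,0).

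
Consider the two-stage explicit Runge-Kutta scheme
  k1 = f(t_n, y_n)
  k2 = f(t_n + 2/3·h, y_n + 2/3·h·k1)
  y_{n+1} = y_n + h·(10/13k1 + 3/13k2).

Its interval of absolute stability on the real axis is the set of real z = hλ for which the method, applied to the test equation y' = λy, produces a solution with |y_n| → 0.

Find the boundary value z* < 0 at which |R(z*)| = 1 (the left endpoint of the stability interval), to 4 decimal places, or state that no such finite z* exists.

Set f=λy, z=hλ:
  k1=λy_n ⇒ h·k1=z·y_n;  k2=λ(1+2/3z)y_n ⇒ h·k2=z(1+2/3z)y_n
  y_{n+1}/y_n = 1 + 10/13z + 3/13z(1+2/3z) = 1 + z + 2/13z²
  so R(z) = 1 + z + 2/13z².

Solve |R(x)|<1 on ℝ⁻.
x=-1.26: |R|=0.0158
R=1: x+2/13x²=0 ⇒ x=−13/2=-6.5000; min R=1−1/(4·2/13)=-0.6250>−1
Confirm numerically:
  x=-5.553: |R|=0.19097 <1
  x=-2.724: |R|=0.58243 <1
  x=-2.606: |R|=0.56119 <1
  x=-6.898: |R|=1.42237 >1
  x=-6.547: |R|=1.04734 >1
So |R|<1 on (-6.5000, 0).

left endpoint -6.5000.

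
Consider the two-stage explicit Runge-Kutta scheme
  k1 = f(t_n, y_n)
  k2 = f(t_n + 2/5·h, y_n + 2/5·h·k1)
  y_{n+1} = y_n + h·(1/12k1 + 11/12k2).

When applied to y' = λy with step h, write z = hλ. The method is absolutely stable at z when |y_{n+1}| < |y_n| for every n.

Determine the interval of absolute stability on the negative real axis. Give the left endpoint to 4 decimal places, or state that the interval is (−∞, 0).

z∈(-2.7273,0).

With y'=λy (z=hλ):
  k1=λy_n ⇒ h·k1=z·y_n;  k2=λ(1+2/5z)y_n ⇒ h·k2=z(1+2/5z)y_n
  y_{n+1}/y_n = 1 + 1/12z + 11/12z(1+2/5z) = 1 + z + 11/30z²
  R(z) = 1 + z + 11/30z².

Solve |R(x)|<1 on ℝ⁻.
x=-0.58: |R|=0.5433
R=1: x+11/30x²=0 ⇒ x=−30/11=-2.7273; min R=1−1/(4·11/30)=0.3182>−1
Confirm numerically:
  x=-2.076: |R|=0.50425 <1
  x=-1.517: |R|=0.32681 <1
  x=-1.262: |R|=0.32197 <1
  x=-1.255: |R|=0.32251 <1
  x=-3.322: |R|=1.72442 >1
  x=-3.016: |R|=1.31929 >1
  x=-2.919: |R|=1.20521 >1
So |R|<1 on (-2.7273, 0).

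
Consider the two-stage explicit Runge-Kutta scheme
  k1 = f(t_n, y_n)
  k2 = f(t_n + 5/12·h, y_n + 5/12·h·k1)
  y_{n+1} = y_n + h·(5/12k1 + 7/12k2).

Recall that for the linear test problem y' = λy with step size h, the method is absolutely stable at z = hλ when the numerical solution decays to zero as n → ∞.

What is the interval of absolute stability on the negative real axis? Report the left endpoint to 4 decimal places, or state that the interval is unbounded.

z∈(-4.1143,0).

Set f=λy, z=hλ:
  k1=λy_n ⇒ h·k1=z·y_n;  k2=λ(1+5/12z)y_n ⇒ h·k2=z(1+5/12z)y_n
  y_{n+1}/y_n = 1 + 5/12z + 7/12z(1+5/12z) = 1 + z + 35/144z²
  R(z) = 1 + z + 35/144z².

Find x<0 with |R(x)|<1.
x=-0.64: |R|=0.4596
R=1: x+35/144x²=0 ⇒ x=−144/35=-4.1143; min R=1−1/(4·35/144)=-0.0286>−1
Confirm numerically:
  x=-3.254: |R|=0.31960 <1
  x=-3.164: |R|=0.26920 <1
  x=-2.096: |R|=0.02820 <1
  x=-4.683: |R|=1.64733 >1
  x=-4.377: |R|=1.27949 >1
So |R|<1 on (-4.1143, 0).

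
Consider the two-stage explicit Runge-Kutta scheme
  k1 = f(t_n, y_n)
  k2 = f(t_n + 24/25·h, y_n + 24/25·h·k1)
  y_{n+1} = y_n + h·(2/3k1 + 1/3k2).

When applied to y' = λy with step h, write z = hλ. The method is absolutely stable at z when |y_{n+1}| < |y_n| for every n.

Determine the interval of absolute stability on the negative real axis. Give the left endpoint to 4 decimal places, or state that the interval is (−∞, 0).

On y'=λy, z=hλ:
  k1=λy_n ⇒ h·k1=z·y_n;  k2=λ(1+24/25z)y_n ⇒ h·k2=z(1+24/25z)y_n
  y_{n+1}/y_n = 1 + 2/3z + 1/3z(1+24/25z) = 1 + z + 8/25z²
  ⇒ R(z) = 1 + z + 8/25z².

Solve |R(x)|<1 on ℝ⁻.
x=-1.31: |R|=0.2392
R=1: x+8/25x²=0 ⇒ x=−25/8=-3.1250; min R=1−1/(4·8/25)=0.2188>−1
Confirm numerically:
  x=-2.504: |R|=0.50241 <1
  x=-2.408: |R|=0.44751 <1
  x=-2.107: |R|=0.31362 <1
  x=-3.662: |R|=1.62928 >1
  x=-3.519: |R|=1.44368 >1
So |R|<1 on (-3.1250, 0).

(-3.1250, 0).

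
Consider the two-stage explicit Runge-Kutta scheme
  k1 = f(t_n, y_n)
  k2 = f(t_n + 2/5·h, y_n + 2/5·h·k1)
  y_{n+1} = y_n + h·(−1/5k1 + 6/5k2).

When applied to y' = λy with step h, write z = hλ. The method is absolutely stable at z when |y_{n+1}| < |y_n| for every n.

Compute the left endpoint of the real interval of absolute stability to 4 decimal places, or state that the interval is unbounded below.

z* = -2.0833.

Test eqn y'=λy, z=hλ:
  k1=λy_n ⇒ h·k1=z·y_n;  k2=λ(1+2/5z)y_n ⇒ h·k2=z(1+2/5z)y_n
  y_{n+1}/y_n = 1 − 1/5z + 6/5z(1+2/5z) = 1 + z + 12/25z²
  so R(z) = 1 + z + 12/25z².

Need |R(x)|<1, x<0.
x=-0.44: |R|=0.6529
R=1: x+12/25x²=0 ⇒ x=−25/12=-2.0833; min R=1−1/(4·12/25)=0.4792>−1
Confirm numerically:
  x=-1.519: |R|=0.58853 <1
  x=-1.105: |R|=0.48109 <1
  x=-0.847: |R|=0.49736 <1
  x=-2.310: |R|=1.25133 >1
  x=-2.193: |R|=1.11544 >1
  x=-2.111: |R|=1.02803 >1
Stable set (-2.0833, 0).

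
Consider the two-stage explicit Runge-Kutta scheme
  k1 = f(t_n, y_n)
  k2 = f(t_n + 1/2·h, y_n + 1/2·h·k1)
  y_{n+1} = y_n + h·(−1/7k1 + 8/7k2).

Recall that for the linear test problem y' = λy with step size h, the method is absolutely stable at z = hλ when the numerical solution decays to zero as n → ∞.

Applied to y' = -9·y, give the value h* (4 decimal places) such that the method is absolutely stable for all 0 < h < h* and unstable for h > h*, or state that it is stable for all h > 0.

(-1.7500,0); λ=-9 ⇒ h* = (7/4)/9 = 0.1944.

With y'=λy (z=hλ):
  k1=λy_n ⇒ h·k1=z·y_n;  k2=λ(1+1/2z)y_n ⇒ h·k2=z(1+1/2z)y_n
  y_{n+1}/y_n = 1 − 1/7z + 8/7z(1+1/2z) = 1 + z + 4/7z²
  R(z) = 1 + z + 4/7z².

Boundary: |R(x)|=1, x<0.
x=-1.77: |R|=1.0202
R=1: x+4/7x²=0 ⇒ x=−7/4=-1.7500; min R=1−1/(4·4/7)=0.5625>−1
Confirm numerically:
  x=-1.207: |R|=0.62549 <1
  x=-1.121: |R|=0.59708 <1
  x=-0.771: |R|=0.56868 <1
  x=-0.746: |R|=0.57201 <1
  x=-2.081: |R|=1.39361 >1
  x=-1.863: |R|=1.12030 >1
  x=-1.782: |R|=1.03259 >1
Interval (-1.7500, 0).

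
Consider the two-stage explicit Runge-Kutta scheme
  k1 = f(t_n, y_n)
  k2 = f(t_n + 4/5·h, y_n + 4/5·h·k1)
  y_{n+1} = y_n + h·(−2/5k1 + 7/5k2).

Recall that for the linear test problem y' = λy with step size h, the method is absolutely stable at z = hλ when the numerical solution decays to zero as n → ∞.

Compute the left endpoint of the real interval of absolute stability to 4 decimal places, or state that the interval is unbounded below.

On y'=λy, z=hλ:
  k1=λy_n ⇒ h·k1=z·y_n;  k2=λ(1+4/5z)y_n ⇒ h·k2=z(1+4/5z)y_n
  y_{n+1}/y_n = 1 − 2/5z + 7/5z(1+4/5z) = 1 + z + 28/25z²
  Hence R(z) = 1 + z + 28/25z².

Boundary: |R(x)|=1, x<0.
x=-0.77: |R|=0.8940
R=1: x+28/25x²=0 ⇒ x=−25/28=-0.8929; min R=1−1/(4·28/25)=0.7768>−1
Confirm numerically:
  x=-0.829: |R|=0.94071 <1
  x=-0.782: |R|=0.90291 <1
  x=-0.628: |R|=0.81371 <1
  x=-0.446: |R|=0.77679 <1
  x=-1.314: |R|=1.61979 >1
  x=-0.932: |R|=1.04086 >1
Interval (-0.8929, 0).

left endpoint -0.8929.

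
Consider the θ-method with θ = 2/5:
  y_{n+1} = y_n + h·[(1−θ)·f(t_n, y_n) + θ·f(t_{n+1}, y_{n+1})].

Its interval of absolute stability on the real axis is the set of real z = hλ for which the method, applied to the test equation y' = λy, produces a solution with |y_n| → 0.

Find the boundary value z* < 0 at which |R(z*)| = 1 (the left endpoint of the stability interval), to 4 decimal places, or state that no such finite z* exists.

z* = -10.0000.

With y'=λy (z=hλ):
  y_{n+1} = y_n + z·[3/5·y_n + 2/5·y_{n+1}] ⇒ (1 − 2/5z)y_{n+1} = (1 + 3/5z)y_n
  ⇒ R(z) = (1 + 3/5z)/(1 − 2/5z).

Boundary: |R(x)|=1, x<0.
x=-0.5: |R|=0.5833
R=−1: 1+3/5x = −1+2/5x ⇒ -1/5x=2 ⇒ x=2/(-1/5)=-10.0000
Confirm numerically:
  x=-7.665: |R|=0.88515 <1
  x=-7.331: |R|=0.86426 <1
  x=-6.131: |R|=0.77587 <1
  x=-10.508: |R|=1.01953 >1
  x=-10.206: |R|=1.00811 >1
Stable set (-10.0000, 0).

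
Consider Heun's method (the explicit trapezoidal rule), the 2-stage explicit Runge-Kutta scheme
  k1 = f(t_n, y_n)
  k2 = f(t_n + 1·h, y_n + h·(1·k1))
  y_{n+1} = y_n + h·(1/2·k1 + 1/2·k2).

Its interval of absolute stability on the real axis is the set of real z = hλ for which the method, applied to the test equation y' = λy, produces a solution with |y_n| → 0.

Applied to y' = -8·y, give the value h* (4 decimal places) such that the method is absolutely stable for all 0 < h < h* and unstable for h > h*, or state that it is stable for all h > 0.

On y'=λy, z=hλ:
  order 2, 2-stage ⇒ R(z)=1+z+z^2/2
  (e.g. R(-1.58)=0.66820, |R|=0.66820)

Need |R(x)|<1, x<0.
x=-1.58: |R|=0.6682
|R(-1.72)|=0.7592 |R(-1.48)|=0.6152 |R(-0.7)|=0.5450
Bisect:
  x_lo=-2.3486 |R|=1.4093  x_hi=-0.3099 |R|=0.7381
  mid=-1.32925 |R|=0.55420 →hi
  mid=-1.83891 |R|=0.85189 →hi
  mid=-2.09374 |R|=1.09814 →lo
  mid=-1.96633 |R|=0.96689 →hi
  mid=-2.03004 |R|=1.03049 →lo
  mid=-1.99818 |R|=0.99818 →hi
  mid=-2.01411 |R|=1.01421 →lo
  mid=-2.00614 |R|=1.00616 →lo
  mid=-2.00216 |R|=1.00217 →lo
  mid=-2.00017 |R|=1.00017 →lo
  ...
  [-2.00005,-1.99992] ⇒ x*=-2.0000
So |R|<1 on (-2.0000, 0).

(-2.0000,0); λ=-8 ⇒ h* = 0.2500.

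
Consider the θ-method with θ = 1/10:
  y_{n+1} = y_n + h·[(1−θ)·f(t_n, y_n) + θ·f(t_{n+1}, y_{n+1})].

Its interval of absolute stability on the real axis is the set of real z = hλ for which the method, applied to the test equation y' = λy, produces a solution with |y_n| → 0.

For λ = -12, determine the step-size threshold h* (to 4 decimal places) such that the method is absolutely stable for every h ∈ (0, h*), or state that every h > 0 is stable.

On y'=λy, z=hλ:
  y_{n+1} = y_n + z·[9/10·y_n + 1/10·y_{n+1}] ⇒ (1 − 1/10z)y_{n+1} = (1 + 9/10z)y_n
  ⇒ R(z) = (1 + 9/10z)/(1 − 1/10z).

Need |R(x)|<1, x<0.
x=-0.7: |R|=0.3458
R=−1: 1+9/10x = −1+1/10x ⇒ -4/5x=2 ⇒ x=2/(-4/5)=-2.5000
Confirm numerically:
  x=-1.916: |R|=0.60792 <1
  x=-1.855: |R|=0.56474 <1
  x=-1.457: |R|=0.27171 <1
  x=-2.690: |R|=1.11978 >1
  x=-2.629: |R|=1.08172 >1
  x=-2.604: |R|=1.06601 >1
So |R|<1 on (-2.5000, 0).

(-2.5000,0); λ=-12 ⇒ h* = (5/2)/12 = 0.2083.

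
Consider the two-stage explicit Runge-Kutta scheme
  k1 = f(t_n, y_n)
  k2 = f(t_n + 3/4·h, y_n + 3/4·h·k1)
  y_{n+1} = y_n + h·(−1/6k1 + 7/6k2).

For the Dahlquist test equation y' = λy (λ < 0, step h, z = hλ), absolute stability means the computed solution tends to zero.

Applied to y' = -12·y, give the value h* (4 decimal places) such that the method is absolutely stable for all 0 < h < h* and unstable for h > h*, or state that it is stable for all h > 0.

(-1.1429,0); λ=-12 ⇒ h* = (8/7)/12 = 0.0952.

On y'=λy, z=hλ:
  k1=λy_n ⇒ h·k1=z·y_n;  k2=λ(1+3/4z)y_n ⇒ h·k2=z(1+3/4z)y_n
  y_{n+1}/y_n = 1 − 1/6z + 7/6z(1+3/4z) = 1 + z + 7/8z²
  so R(z) = 1 + z + 7/8z².

Boundary: |R(x)|=1, x<0.
x=-1.79: |R|=2.0136
R=1: x+7/8x²=0 ⇒ x=−8/7=-1.1429; min R=1−1/(4·7/8)=0.7143>−1
Confirm numerically:
  x=-0.792: |R|=0.75686 <1
  x=-0.716: |R|=0.73257 <1
  x=-0.664: |R|=0.72178 <1
  x=-0.498: |R|=0.71900 <1
  x=-1.492: |R|=1.45581 >1
  x=-1.489: |R|=1.45098 >1
  x=-1.422: |R|=1.34732 >1
Interval (-1.1429, 0).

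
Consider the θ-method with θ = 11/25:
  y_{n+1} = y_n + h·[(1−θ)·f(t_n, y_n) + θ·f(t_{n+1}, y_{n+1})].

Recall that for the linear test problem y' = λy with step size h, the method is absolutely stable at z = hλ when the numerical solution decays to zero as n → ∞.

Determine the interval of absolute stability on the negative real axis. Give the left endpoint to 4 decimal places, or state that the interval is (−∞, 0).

z∈(-16.6667,0).

On y'=λy, z=hλ:
  y_{n+1} = y_n + z·[14/25·y_n + 11/25·y_{n+1}] ⇒ (1 − 11/25z)y_{n+1} = (1 + 14/25z)y_n
  R(z) = (1 + 14/25z)/(1 − 11/25z).

Need |R(x)|<1, x<0.
x=-1.34: |R|=0.1570
R=−1: 1+14/25x = −1+11/25x ⇒ -3/25x=2 ⇒ x=2/(-3/25)=-16.6667
Confirm numerically:
  x=-14.787: |R|=0.96995 <1
  x=-10.612: |R|=0.87184 <1
  x=-7.605: |R|=0.74980 <1
  x=-6.901: |R|=0.70967 <1
  x=-17.200: |R|=1.00747 >1
  x=-17.121: |R|=1.00639 >1
So |R|<1 on (-16.6667, 0).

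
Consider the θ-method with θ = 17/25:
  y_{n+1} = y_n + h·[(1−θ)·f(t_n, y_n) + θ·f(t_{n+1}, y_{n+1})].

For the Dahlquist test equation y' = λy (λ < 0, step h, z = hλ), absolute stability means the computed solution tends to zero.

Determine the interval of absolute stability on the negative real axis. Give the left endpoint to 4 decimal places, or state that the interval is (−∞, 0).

interval (−∞, 0).

Test eqn y'=λy, z=hλ:
  y_{n+1} = y_n + z·[8/25·y_n + 17/25·y_{n+1}] ⇒ (1 − 17/25z)y_{n+1} = (1 + 8/25z)y_n
  so R(z) = (1 + 8/25z)/(1 − 17/25z).

Solve |R(x)|<1 on ℝ⁻.
x=-0.73: |R|=0.5122
x=-2: |R|=0.1525
x=-10: |R|=0.2821
x=-100: |R|=0.4493
θ=17/25≥1/2 ⇒ |1+8/25x|<|1−17/25x| ∀x<0 ⇒ interval (−∞,0).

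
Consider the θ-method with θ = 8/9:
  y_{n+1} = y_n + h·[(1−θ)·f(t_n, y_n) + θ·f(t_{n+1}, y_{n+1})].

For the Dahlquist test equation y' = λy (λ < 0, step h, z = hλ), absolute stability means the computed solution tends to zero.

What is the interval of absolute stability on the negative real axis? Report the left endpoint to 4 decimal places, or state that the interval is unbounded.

On y'=λy, z=hλ:
  y_{n+1} = y_n + z·[1/9·y_n + 8/9·y_{n+1}] ⇒ (1 − 8/9z)y_{n+1} = (1 + 1/9z)y_n
  so R(z) = (1 + 1/9z)/(1 − 8/9z).

Solve |R(x)|<1 on ℝ⁻.
x=-1.62: |R|=0.3361
x=-2: |R|=0.2800
x=-10: |R|=0.0112
x=-100: |R|=0.1125
θ=8/9≥1/2 ⇒ |1+1/9x|<|1−8/9x| ∀x<0 ⇒ stable on all of ℝ⁻.

(−∞, 0) — no finite endpoint.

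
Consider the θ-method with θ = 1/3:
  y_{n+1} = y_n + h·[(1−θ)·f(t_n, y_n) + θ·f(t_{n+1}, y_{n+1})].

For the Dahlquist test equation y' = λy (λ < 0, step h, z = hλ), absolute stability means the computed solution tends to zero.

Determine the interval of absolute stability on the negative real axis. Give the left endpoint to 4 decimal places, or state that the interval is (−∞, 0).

Test eqn y'=λy, z=hλ:
  y_{n+1} = y_n + z·[2/3·y_n + 1/3·y_{n+1}] ⇒ (1 − 1/3z)y_{n+1} = (1 + 2/3z)y_n
  so R(z) = (1 + 2/3z)/(1 − 1/3z).

Find x<0 with |R(x)|<1.
x=-0.94: |R|=0.2843
R=−1: 1+2/3x = −1+1/3x ⇒ -1/3x=2 ⇒ x=2/(-1/3)=-6.0000
Confirm numerically:
  x=-5.834: |R|=0.98121 <1
  x=-3.194: |R|=0.54698 <1
  x=-3.114: |R|=0.52797 <1
  x=-2.542: |R|=0.37604 <1
  x=-6.572: |R|=1.05976 >1
  x=-6.427: |R|=1.04530 >1
Interval (-6.0000, 0).

(-6.0000, 0).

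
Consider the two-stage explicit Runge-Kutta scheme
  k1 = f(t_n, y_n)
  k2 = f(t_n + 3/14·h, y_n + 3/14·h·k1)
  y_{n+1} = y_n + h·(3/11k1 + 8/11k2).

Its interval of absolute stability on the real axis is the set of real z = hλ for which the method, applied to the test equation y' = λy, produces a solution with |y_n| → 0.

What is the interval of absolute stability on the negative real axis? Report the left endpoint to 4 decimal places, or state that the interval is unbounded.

On y'=λy, z=hλ:
  k1=λy_n ⇒ h·k1=z·y_n;  k2=λ(1+3/14z)y_n ⇒ h·k2=z(1+3/14z)y_n
  y_{n+1}/y_n = 1 + 3/11z + 8/11z(1+3/14z) = 1 + z + 12/77z²
  so R(z) = 1 + z + 12/77z².

Solve |R(x)|<1 on ℝ⁻.
x=-1.34: |R|=0.0602
R=1: x+12/77x²=0 ⇒ x=−77/12=-6.4167; min R=1−1/(4·12/77)=-0.6042>−1
Confirm numerically:
  x=-5.257: |R|=0.04992 <1
  x=-4.822: |R|=0.19836 <1
  x=-3.313: |R|=0.60246 <1
  x=-3.294: |R|=0.60302 <1
  x=-6.780: |R|=1.38391 >1
  x=-6.651: |R|=1.24289 >1
  x=-6.485: |R|=1.06906 >1
Interval (-6.4167, 0).

z∈(-6.4167,0).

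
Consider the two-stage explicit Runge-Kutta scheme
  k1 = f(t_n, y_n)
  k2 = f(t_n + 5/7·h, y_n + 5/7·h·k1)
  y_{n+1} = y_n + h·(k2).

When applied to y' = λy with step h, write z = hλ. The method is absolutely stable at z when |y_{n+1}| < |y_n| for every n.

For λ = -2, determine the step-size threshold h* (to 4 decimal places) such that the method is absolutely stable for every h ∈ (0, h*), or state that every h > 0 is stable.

(-1.4000,0); λ=-2 ⇒ h* = (7/5)/2 = 0.7000.

On y'=λy, z=hλ:
  k1=λy_n ⇒ h·k1=z·y_n;  k2=λ(1+5/7z)y_n ⇒ h·k2=z(1+5/7z)y_n
  y_{n+1}/y_n = 1 + z(1+5/7z) = 1 + z + 5/7z²
  Hence R(z) = 1 + z + 5/7z².

Solve |R(x)|<1 on ℝ⁻.
x=-1.18: |R|=0.8146
R=1: x+5/7x²=0 ⇒ x=−7/5=-1.4000; min R=1−1/(4·5/7)=0.6500>−1
Confirm numerically:
  x=-1.140: |R|=0.78829 <1
  x=-1.088: |R|=0.75753 <1
  x=-0.980: |R|=0.70600 <1
  x=-1.775: |R|=1.47545 >1
  x=-1.760: |R|=1.45257 >1
  x=-1.531: |R|=1.14326 >1
Interval (-1.4000, 0).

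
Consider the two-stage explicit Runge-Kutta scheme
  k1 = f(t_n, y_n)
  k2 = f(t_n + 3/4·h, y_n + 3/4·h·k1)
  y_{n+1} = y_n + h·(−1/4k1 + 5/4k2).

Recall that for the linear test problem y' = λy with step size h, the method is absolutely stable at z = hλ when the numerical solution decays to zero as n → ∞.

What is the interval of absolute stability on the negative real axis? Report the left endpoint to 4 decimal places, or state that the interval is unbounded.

Test eqn y'=λy, z=hλ:
  k1=λy_n ⇒ h·k1=z·y_n;  k2=λ(1+3/4z)y_n ⇒ h·k2=z(1+3/4z)y_n
  y_{n+1}/y_n = 1 − 1/4z + 5/4z(1+3/4z) = 1 + z + 15/16z²
  so R(z) = 1 + z + 15/16z².

Find x<0 with |R(x)|<1.
x=-0.72: |R|=0.7660
R=1: x+15/16x²=0 ⇒ x=−16/15=-1.0667; min R=1−1/(4·15/16)=0.7333>−1
Confirm numerically:
  x=-0.828: |R|=0.81473 <1
  x=-0.794: |R|=0.79703 <1
  x=-0.433: |R|=0.74277 <1
  x=-1.381: |R|=1.40696 >1
  x=-1.288: |R|=1.26726 >1
  x=-1.257: |R|=1.22430 >1
So |R|<1 on (-1.0667, 0).

(-1.0667, 0).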